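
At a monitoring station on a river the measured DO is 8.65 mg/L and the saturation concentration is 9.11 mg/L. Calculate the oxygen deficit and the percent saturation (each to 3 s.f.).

D ≈ 0.460 mg/L; 95.0 % saturation

D = C_s − C = 9.11 − 8.65 = 0.460 mg/L.
% saturation = 8.65/9.11 × 100 = 95.0 %.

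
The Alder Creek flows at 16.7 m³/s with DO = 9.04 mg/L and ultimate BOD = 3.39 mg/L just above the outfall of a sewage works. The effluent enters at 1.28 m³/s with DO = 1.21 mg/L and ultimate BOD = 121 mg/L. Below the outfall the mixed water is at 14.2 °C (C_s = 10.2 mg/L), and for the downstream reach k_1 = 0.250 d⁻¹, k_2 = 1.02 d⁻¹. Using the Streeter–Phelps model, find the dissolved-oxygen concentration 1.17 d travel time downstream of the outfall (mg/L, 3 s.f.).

Mixed DO = (16.7×9.04 + 1.28×1.21)/(16.7+1.28) = 152.5/17.98 = 8.483 mg/L.
Mixed L₀ = (16.7×3.39 + 1.28×121)/(17.98) = 211.5/17.98 = 11.76 mg/L.
Initial deficit D₀ = C_s − DO₀ = 10.2 − 8.483 = 1.717 mg/L.
D(1.17) = [0.250×11.76/(1.02−0.250)](e^(−0.250×1.17) − e^(−1.02×1.17)) + 1.717 e^(−1.02×1.17)
= 3.819 × (0.7464 − 0.3032) + 1.717 × 0.3032 = 2.213 mg/L.
DO = 10.2 − 2.213 = 7.987 mg/L.

DO ≈ 7.99 mg/L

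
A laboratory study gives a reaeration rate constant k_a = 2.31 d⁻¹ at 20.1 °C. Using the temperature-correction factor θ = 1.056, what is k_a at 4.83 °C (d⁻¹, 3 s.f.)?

k_a(T₂) = k_a(T₁) · θ^(T₂−T₁) = 2.31 × 1.056^(4.83−20.1)
= 2.31 × 1.056^-15.3 = 2.31 × 0.4352 = 1.005 d⁻¹.

k_a ≈ 1.01 d⁻¹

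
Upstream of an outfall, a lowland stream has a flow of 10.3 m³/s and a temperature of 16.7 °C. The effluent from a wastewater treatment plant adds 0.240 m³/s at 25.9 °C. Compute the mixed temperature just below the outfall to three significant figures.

Flow-weighted mixing: C = (Q_r C_r + Q_w C_w)/(Q_r + Q_w)
= (10.3×16.7 + 0.240×25.9)/(10.3 + 0.240) = 178.2/10.54 = 16.91 °C.

16.9 °C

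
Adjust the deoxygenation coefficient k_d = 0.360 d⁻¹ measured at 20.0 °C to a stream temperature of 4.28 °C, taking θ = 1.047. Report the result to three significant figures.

k_d(T₂) = k_d(T₁) · θ^(T₂−T₁) = 0.360 × 1.047^(4.28−20.0)
= 0.360 × 1.047^-15.7 = 0.360 × 0.4858 = 0.1749 d⁻¹.

k_d ≈ 0.175 d⁻¹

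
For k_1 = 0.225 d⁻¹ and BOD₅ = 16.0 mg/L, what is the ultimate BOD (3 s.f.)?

BOD₅ = L₀(1 − e^(−5k_1)) ⇒ L₀ = BOD₅ / (1 − e^(−5×0.225))
= 16.0 / (1 − 0.3247) = 16.0 / 0.6753 = 23.69 mg/L.

L₀ ≈ 23.7 mg/L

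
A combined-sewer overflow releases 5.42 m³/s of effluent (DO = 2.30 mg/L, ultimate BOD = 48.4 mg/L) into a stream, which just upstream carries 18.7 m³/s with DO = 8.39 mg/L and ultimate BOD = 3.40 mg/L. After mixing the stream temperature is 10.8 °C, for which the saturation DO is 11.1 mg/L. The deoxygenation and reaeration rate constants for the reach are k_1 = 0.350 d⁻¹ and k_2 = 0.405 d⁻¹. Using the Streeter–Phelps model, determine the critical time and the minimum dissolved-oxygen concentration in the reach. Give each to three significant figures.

t_c ≈ 1.77 d; minimum DO ≈ 4.82 mg/L

Mixed DO = (18.7×8.39 + 5.42×2.30)/(18.7+5.42) = 169.4/24.12 = 7.022 mg/L.
Mixed L₀ = (18.7×3.40 + 5.42×48.4)/(24.12) = 325.9/24.12 = 13.51 mg/L.
Initial deficit D₀ = C_s − DO₀ = 11.1 − 7.022 = 4.078 mg/L.
t_c = (1/0.05500) ln[(0.405/0.350)(1 − 4.078×0.05500/(0.350×13.51))] = 18.18 × ln(1.102) = 1.770 d.
D_c = (0.350/0.405) × 13.51 × e^(−0.350×1.770) = 0.8642 × 13.51 × 0.5382 = 6.284 mg/L.
Minimum DO = 11.1 − 6.284 = 4.816 mg/L.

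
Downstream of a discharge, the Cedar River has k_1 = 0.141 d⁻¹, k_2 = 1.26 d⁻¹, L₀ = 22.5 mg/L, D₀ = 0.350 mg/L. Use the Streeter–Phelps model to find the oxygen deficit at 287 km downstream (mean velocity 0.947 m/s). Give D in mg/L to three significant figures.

Travel time t = x/v = 287 km / (0.947 m/s) = 287000 m / 0.947 m/s = 303100 s = 3.508 d.
k_1 L₀/(k_2−k_1) = 0.141×22.5/(1.26−0.141) = 3.172/1.119 = 2.835 mg/L.
e^(−k_1 t) = e^(−0.141×3.508) = 0.6098; e^(−k_2 t) = e^(−1.26×3.508) = 0.01204.
D = 2.835 × (0.6098 − 0.01204) + 0.350 × 0.01204 = 1.695 + 0.004213 = 1.699 mg/L.

D ≈ 1.70 mg/L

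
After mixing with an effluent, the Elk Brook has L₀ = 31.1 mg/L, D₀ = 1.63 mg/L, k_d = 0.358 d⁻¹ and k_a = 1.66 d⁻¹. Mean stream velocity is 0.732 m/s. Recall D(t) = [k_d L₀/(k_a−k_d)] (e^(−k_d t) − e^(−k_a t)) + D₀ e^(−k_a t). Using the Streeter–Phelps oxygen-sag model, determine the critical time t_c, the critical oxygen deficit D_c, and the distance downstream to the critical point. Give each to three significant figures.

t_c ≈ 1.02 d; D_c ≈ 4.66 mg/L; x_c ≈ 64.2 km

At the critical point dD/dt = 0, so k_d L₀ e^(−k_d t) = k_a D. Substituting D(t) from the Streeter–Phelps equation and solving for t gives
t_c = ln[(k_a/k_d)(1 − D₀(k_a−k_d)/(k_d L₀))] / (k_a−k_d).
Here k_a−k_d = 1.302 d⁻¹ and 1 − D₀(k_a−k_d)/(k_d L₀) = 1 − 1.63×1.302/(0.358×31.1) = 0.8094, so
t_c = ln(4.637 × 0.8094) / 1.302 = 1.323 / 1.302 = 1.016 d.
L(t_c) = L₀ e^(−k_d t_c) = 31.1 × 0.6951 = 21.62 mg/L, and at the critical point k_a D_c = k_d L, so D_c = (0.358/1.66) × 21.62 = 4.662 mg/L.
x_c = v t_c = 0.732 m/s × 1.016 d × 86400 s/d = 64240 m ≈ 64.2 km.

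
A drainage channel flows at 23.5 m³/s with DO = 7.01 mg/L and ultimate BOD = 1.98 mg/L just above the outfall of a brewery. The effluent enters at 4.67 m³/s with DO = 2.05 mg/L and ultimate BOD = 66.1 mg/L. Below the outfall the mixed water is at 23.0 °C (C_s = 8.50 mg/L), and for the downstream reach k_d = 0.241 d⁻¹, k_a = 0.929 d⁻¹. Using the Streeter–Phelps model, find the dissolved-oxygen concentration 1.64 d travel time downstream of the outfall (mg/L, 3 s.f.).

DO ≈ 5.98 mg/L

Mixed DO = (23.5×7.01 + 4.67×2.05)/(23.5+4.67) = 174.3/28.17 = 6.188 mg/L.
Mixed L₀ = (23.5×1.98 + 4.67×66.1)/(28.17) = 355.2/28.17 = 12.61 mg/L.
Initial deficit D₀ = C_s − DO₀ = 8.50 − 6.188 = 2.312 mg/L.
D(1.64) = [0.241×12.61/(0.929−0.241)](e^(−0.241×1.64) − e^(−0.929×1.64)) + 2.312 e^(−0.929×1.64)
= 4.417 × (0.6735 − 0.2179) + 2.312 × 0.2179 = 2.516 mg/L.
DO = 8.50 − 2.516 = 5.984 mg/L.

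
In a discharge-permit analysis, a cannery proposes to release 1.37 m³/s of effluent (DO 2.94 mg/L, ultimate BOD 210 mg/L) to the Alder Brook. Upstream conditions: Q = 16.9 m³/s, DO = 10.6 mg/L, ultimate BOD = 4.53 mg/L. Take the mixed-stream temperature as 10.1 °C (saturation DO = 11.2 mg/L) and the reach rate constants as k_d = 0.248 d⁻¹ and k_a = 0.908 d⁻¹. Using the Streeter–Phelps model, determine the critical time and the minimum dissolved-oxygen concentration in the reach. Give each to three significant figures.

Mixed DO = (16.9×10.6 + 1.37×2.94)/(16.9+1.37) = 183.2/18.27 = 10.03 mg/L.
Mixed L₀ = (16.9×4.53 + 1.37×210)/(18.27) = 364.3/18.27 = 19.94 mg/L.
Initial deficit D₀ = C_s − DO₀ = 11.2 − 10.03 = 1.174 mg/L.
t_c = (1/0.6600) ln[(0.908/0.248)(1 − 1.174×0.6600/(0.248×19.94))] = 1.515 × ln(3.087) = 1.708 d.
D_c = (0.248/0.908) × 19.94 × e^(−0.248×1.708) = 0.2731 × 19.94 × 0.6547 = 3.565 mg/L.
Minimum DO = 11.2 − 3.565 = 7.635 mg/L.

t_c ≈ 1.71 d; minimum DO ≈ 7.63 mg/L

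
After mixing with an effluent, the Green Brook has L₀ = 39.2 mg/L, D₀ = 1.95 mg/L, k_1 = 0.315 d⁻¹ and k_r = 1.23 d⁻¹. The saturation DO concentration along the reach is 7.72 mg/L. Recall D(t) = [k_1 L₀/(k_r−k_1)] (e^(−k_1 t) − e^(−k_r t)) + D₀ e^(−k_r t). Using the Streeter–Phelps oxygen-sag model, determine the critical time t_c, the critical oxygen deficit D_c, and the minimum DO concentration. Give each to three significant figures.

t_c ≈ 1.32 d; D_c ≈ 6.63 mg/L; min DO ≈ 1.09 mg/L

t_c = [1/(k_r−k_1)] ln[(k_r/k_1)(1 − D₀(k_r−k_1)/(k_1 L₀))]
= [1/(1.23−0.315)] ln[(1.23/0.315)(1 − 1.95×0.9150/(0.315×39.2))]
= (1/0.9150) ln[3.905 × 0.8555] = 1.093 × ln(3.341) = 1.093 × 1.206 = 1.318 d.
D_c = (k_1/k_r) L₀ e^(−k_1 t_c) = (0.315/1.23) × 39.2 × e^(−0.315×1.318) = 0.2561 × 39.2 × 0.6602 = 6.628 mg/L.
Minimum DO = C_s − D_c = 7.72 − 6.628 = 1.092 mg/L.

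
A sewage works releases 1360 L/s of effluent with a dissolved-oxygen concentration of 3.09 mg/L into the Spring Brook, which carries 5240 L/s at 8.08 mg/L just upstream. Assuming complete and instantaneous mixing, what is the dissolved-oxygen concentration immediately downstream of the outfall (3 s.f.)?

7.05 mg/L

Flow-weighted mixing: C = (Q_r C_r + Q_w C_w)/(Q_r + Q_w)
= (5240×8.08 + 1360×3.09)/(5240 + 1360) = 46540/6600 = 7.052 mg/L.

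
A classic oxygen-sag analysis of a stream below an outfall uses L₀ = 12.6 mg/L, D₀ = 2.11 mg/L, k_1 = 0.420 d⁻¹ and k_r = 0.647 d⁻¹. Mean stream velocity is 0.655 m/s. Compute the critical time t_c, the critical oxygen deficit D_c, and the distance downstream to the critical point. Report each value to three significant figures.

With k_r/k_1 = 1.540 and 1 − D₀(k_r−k_1)/(k_1 L₀) = 0.9095,
t_c = ln(1.540 × 0.9095) / (0.647 − 0.420) = ln(1.401) / 0.2270 = 0.3372/0.2270 = 1.486 d.
D_c = (k_1/k_r) L₀ e^(−k_1 t_c) = (0.420/0.647) × 12.6 × e^(−0.420×1.486) = 0.6491 × 12.6 × 0.5358 = 4.383 mg/L.
x_c = v t_c = 0.655 m/s × 1.486 d × 86400 s/d = 84070 m ≈ 84.1 km.

t_c ≈ 1.49 d; D_c ≈ 4.38 mg/L; x_c ≈ 84.1 km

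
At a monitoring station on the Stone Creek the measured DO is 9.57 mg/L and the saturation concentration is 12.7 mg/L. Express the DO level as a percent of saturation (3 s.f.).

75.4 % saturation

% saturation = C/C_s × 100 = 9.57/12.7 × 100 = 75.4 %.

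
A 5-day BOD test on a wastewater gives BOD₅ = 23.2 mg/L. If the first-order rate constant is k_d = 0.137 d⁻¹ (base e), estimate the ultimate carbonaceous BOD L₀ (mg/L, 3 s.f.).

BOD₅ = L₀(1 − e^(−5k_d)) ⇒ L₀ = BOD₅ / (1 − e^(−5×0.137))
= 23.2 / (1 − 0.5041) = 23.2 / 0.4959 = 46.78 mg/L.

L₀ ≈ 46.8 mg/L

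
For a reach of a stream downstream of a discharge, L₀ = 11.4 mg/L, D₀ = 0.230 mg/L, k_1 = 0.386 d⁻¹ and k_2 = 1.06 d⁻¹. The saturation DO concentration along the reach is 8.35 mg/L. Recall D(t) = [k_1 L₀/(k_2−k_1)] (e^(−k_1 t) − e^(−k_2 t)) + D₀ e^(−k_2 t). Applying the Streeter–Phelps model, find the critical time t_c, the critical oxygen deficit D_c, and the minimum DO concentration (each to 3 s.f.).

t_c ≈ 1.45 d; D_c ≈ 2.38 mg/L; min DO ≈ 5.97 mg/L

With k_2/k_1 = 2.746 and 1 − D₀(k_2−k_1)/(k_1 L₀) = 0.9648,
t_c = ln(2.746 × 0.9648) / (1.06 − 0.386) = ln(2.649) / 0.6740 = 0.9743/0.6740 = 1.446 d.
L(t_c) = L₀ e^(−k_1 t_c) = 11.4 × 0.5724 = 6.525 mg/L, and at the critical point k_2 D_c = k_1 L, so D_c = (0.386/1.06) × 6.525 = 2.376 mg/L.
Minimum DO = C_s − D_c = 8.35 − 2.376 = 5.974 mg/L.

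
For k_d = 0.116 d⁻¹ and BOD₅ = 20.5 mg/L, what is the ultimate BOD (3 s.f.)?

L₀ ≈ 46.6 mg/L

BOD₅ = L₀(1 − e^(−5k_d)) ⇒ L₀ = BOD₅ / (1 − e^(−5×0.116))
= 20.5 / (1 − 0.5599) = 20.5 / 0.4401 = 46.58 mg/L.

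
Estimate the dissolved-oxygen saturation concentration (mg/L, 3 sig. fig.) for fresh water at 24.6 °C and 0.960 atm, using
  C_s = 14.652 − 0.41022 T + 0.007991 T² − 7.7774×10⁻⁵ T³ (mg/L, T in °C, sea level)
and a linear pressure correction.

C_s ≈ 7.91 mg/L

At sea level: C_s = 14.652 − 0.41022×24.6 + 0.007991×24.6² − 7.7774×10⁻⁵×24.6³ = 8.239 mg/L.
Pressure correction: C_s' = 8.239 × 0.960 = 7.909 mg/L.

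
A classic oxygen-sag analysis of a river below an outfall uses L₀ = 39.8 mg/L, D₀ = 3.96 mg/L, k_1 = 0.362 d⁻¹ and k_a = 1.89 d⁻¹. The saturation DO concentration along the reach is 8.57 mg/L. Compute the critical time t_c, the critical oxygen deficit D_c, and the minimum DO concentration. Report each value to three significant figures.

t_c ≈ 0.725 d; D_c ≈ 5.86 mg/L; min DO ≈ 2.71 mg/L

t_c = [1/(k_a−k_1)] ln[(k_a/k_1)(1 − D₀(k_a−k_1)/(k_1 L₀))]
= [1/(1.89−0.362)] ln[(1.89/0.362)(1 − 3.96×1.528/(0.362×39.8))]
= (1/1.528) ln[5.221 × 0.5800] = 0.6545 × ln(3.028) = 0.6545 × 1.108 = 0.7251 d.
D_c = (k_1/k_a) L₀ e^(−k_1 t_c) = (0.362/1.89) × 39.8 × e^(−0.362×0.7251) = 0.1915 × 39.8 × 0.7691 = 5.863 mg/L.
Minimum DO = C_s − D_c = 8.57 − 5.863 = 2.707 mg/L.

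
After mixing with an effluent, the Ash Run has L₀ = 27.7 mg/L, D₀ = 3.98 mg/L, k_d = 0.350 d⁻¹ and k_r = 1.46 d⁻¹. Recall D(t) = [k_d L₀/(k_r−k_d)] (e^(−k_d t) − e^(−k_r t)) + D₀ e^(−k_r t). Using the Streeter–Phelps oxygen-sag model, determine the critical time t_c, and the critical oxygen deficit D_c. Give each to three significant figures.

At the critical point dD/dt = 0, so k_d L₀ e^(−k_d t) = k_r D. Substituting D(t) from the Streeter–Phelps equation and solving for t gives
t_c = ln[(k_r/k_d)(1 − D₀(k_r−k_d)/(k_d L₀))] / (k_r−k_d).
Here k_r−k_d = 1.110 d⁻¹ and 1 − D₀(k_r−k_d)/(k_d L₀) = 1 − 3.98×1.110/(0.350×27.7) = 0.5443, so
t_c = ln(4.171 × 0.5443) / 1.110 = 0.8200 / 1.110 = 0.7388 d.
L(t_c) = L₀ e^(−k_d t_c) = 27.7 × 0.7722 = 21.39 mg/L, and at the critical point k_r D_c = k_d L, so D_c = (0.350/1.46) × 21.39 = 5.127 mg/L.

t_c ≈ 0.739 d; D_c ≈ 5.13 mg/L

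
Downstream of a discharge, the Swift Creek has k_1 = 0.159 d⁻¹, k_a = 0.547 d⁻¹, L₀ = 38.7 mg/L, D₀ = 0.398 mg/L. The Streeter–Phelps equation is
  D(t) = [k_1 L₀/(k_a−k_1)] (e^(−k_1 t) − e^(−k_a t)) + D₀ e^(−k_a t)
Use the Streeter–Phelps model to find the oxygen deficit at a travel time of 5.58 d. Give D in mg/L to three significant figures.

D ≈ 5.80 mg/L

k_1 L₀/(k_a−k_1) = 0.159×38.7/(0.547−0.159) = 6.153/0.3880 = 15.86 mg/L.
e^(−k_1 t) = e^(−0.159×5.580) = 0.4118; e^(−k_a t) = e^(−0.547×5.580) = 0.04725.
D = 15.86 × (0.4118 − 0.04725) + 0.398 × 0.04725 = 5.781 + 0.01881 = 5.800 mg/L.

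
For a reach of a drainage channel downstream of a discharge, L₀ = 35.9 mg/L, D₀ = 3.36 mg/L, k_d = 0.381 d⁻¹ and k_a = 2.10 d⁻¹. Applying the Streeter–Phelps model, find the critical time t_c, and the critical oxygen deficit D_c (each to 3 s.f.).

t_c ≈ 0.674 d; D_c ≈ 5.04 mg/L

t_c = [1/(k_a−k_d)] ln[(k_a/k_d)(1 − D₀(k_a−k_d)/(k_d L₀))]
= [1/(2.10−0.381)] ln[(2.10/0.381)(1 − 3.36×1.719/(0.381×35.9))]
= (1/1.719) ln[5.512 × 0.5777] = 0.5817 × ln(3.184) = 0.5817 × 1.158 = 0.6738 d.
L(t_c) = L₀ e^(−k_d t_c) = 35.9 × 0.7736 = 27.77 mg/L, and at the critical point k_a D_c = k_d L, so D_c = (0.381/2.10) × 27.77 = 5.039 mg/L.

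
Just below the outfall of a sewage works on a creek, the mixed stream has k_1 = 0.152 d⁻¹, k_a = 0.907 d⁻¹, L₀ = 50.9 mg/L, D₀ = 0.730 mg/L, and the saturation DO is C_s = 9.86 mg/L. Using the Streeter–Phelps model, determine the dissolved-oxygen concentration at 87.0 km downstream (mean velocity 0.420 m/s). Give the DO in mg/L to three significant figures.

Travel time t = x/v = 87.0 km / (0.420 m/s) = 87000 m / 0.420 m/s = 207100 s = 2.397 d.
k_1 L₀/(k_a−k_1) = 0.152×50.9/(0.907−0.152) = 7.737/0.7550 = 10.25 mg/L.
e^(−k_1 t) = e^(−0.152×2.397) = 0.6946; e^(−k_a t) = e^(−0.907×2.397) = 0.1137.
D = 10.25 × (0.6946 − 0.1137) + 0.730 × 0.1137 = 5.953 + 0.08297 = 6.036 mg/L.
DO = C_s − D = 9.86 − 6.036 = 3.824 mg/L.

DO ≈ 3.82 mg/L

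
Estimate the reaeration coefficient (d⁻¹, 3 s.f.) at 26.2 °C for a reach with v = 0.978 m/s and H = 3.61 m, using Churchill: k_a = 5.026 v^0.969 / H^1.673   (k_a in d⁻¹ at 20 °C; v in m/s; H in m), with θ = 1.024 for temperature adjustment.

k_a ≈ 0.665 d⁻¹

k_a(20) = 5.026 × 0.978^0.969 / 3.61^1.673 = 5.026 × 0.9787 / 8.565 = 0.5743 d⁻¹.
k_a(26.2) = 0.5743 × 1.024^(26.2−20) = 0.5743 × 1.158 = 0.6653 d⁻¹.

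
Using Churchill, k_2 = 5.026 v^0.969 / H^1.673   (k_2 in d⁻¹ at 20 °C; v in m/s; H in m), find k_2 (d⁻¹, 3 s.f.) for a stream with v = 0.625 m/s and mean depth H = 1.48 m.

k_2 = 5.026 × 0.625^0.969 / 1.48^1.673 = 5.026 × 0.6342 / 1.927 = 1.654 d⁻¹.

k_2 ≈ 1.65 d⁻¹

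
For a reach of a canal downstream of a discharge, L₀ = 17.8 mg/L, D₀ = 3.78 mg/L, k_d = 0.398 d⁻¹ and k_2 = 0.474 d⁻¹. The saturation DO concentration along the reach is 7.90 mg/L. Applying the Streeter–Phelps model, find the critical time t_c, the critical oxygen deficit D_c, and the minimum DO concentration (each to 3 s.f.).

With k_2/k_d = 1.191 and 1 − D₀(k_2−k_d)/(k_d L₀) = 0.9594,
t_c = ln(1.191 × 0.9594) / (0.474 − 0.398) = ln(1.143) / 0.07600 = 0.1334/0.07600 = 1.755 d.
L(t_c) = L₀ e^(−k_d t_c) = 17.8 × 0.4974 = 8.854 mg/L, and at the critical point k_2 D_c = k_d L, so D_c = (0.398/0.474) × 8.854 = 7.434 mg/L.
Minimum DO = C_s − D_c = 7.90 − 7.434 = 0.4660 mg/L.

t_c ≈ 1.75 d; D_c ≈ 7.43 mg/L; min DO ≈ 0.466 mg/L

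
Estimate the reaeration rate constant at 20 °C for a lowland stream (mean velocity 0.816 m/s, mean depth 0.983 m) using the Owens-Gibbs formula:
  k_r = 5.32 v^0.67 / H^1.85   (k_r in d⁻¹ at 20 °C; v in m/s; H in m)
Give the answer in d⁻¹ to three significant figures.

k_r = 5.32 × 0.816^0.67 / 0.983^1.85 = 5.32 × 0.8726 / 0.9688 = 4.792 d⁻¹.

k_r ≈ 4.79 d⁻¹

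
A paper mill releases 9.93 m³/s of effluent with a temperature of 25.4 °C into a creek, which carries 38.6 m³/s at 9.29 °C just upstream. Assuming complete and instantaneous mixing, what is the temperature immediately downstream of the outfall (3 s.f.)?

Flow-weighted mixing: C = (Q_r C_r + Q_w C_w)/(Q_r + Q_w)
= (38.6×9.29 + 9.93×25.4)/(38.6 + 9.93) = 610.8/48.53 = 12.59 °C.

12.6 °C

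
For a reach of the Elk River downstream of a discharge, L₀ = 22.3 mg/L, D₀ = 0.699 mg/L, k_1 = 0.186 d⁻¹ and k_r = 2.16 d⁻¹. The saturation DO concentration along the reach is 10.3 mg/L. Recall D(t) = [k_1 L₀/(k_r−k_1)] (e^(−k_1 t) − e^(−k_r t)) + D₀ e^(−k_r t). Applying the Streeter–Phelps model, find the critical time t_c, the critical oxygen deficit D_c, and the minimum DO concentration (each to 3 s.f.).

t_c = [1/(k_r−k_1)] ln[(k_r/k_1)(1 − D₀(k_r−k_1)/(k_1 L₀))]
= [1/(2.16−0.186)] ln[(2.16/0.186)(1 − 0.699×1.974/(0.186×22.3))]
= (1/1.974) ln[11.61 × 0.6673] = 0.5066 × ln(7.750) = 0.5066 × 2.048 = 1.037 d.
L(t_c) = L₀ e^(−k_1 t_c) = 22.3 × 0.8245 = 18.39 mg/L, and at the critical point k_r D_c = k_1 L, so D_c = (0.186/2.16) × 18.39 = 1.583 mg/L.
Minimum DO = C_s − D_c = 10.3 − 1.583 = 8.717 mg/L.

t_c ≈ 1.04 d; D_c ≈ 1.58 mg/L; min DO ≈ 8.72 mg/L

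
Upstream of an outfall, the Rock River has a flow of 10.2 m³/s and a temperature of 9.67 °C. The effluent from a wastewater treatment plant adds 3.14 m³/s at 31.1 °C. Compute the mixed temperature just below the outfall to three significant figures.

14.7 °C

Flow-weighted mixing: C = (Q_r C_r + Q_w C_w)/(Q_r + Q_w)
= (10.2×9.67 + 3.14×31.1)/(10.2 + 3.14) = 196.3/13.34 = 14.71 °C.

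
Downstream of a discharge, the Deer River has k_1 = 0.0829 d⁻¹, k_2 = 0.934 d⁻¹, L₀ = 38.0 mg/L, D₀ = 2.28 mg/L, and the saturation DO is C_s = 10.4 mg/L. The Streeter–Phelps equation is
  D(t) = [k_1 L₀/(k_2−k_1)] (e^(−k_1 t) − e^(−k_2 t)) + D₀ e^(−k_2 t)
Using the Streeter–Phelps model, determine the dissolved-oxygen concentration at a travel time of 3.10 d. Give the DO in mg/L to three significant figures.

DO ≈ 7.62 mg/L

k_1 L₀/(k_2−k_1) = 0.0829×38.0/(0.934−0.0829) = 3.150/0.8511 = 3.701 mg/L.
e^(−k_1 t) = e^(−0.0829×3.100) = 0.7734; e^(−k_2 t) = e^(−0.934×3.100) = 0.05528.
D = 3.701 × (0.7734 − 0.05528) + 2.28 × 0.05528 = 2.658 + 0.1260 = 2.784 mg/L.
DO = C_s − D = 10.4 − 2.784 = 7.616 mg/L.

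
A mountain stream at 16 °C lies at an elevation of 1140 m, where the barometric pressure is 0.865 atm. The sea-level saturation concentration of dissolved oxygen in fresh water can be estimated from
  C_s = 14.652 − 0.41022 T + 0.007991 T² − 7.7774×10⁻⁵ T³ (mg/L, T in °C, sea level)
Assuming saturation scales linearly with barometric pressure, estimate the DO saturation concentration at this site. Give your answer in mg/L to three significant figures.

C_s ≈ 8.49 mg/L

At sea level: C_s = 14.652 − 0.41022×16 + 0.007991×16² − 7.7774×10⁻⁵×16³ = 9.816 mg/L.
Pressure correction: C_s' = 9.816 × 0.865 = 8.491 mg/L.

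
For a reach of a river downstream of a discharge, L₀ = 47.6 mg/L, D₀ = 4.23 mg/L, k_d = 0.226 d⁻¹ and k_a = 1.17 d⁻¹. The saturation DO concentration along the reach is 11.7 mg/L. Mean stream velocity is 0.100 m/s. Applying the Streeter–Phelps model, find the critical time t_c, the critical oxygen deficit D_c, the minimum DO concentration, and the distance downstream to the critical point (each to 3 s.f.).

t_c ≈ 1.25 d; D_c ≈ 6.93 mg/L; min DO ≈ 4.77 mg/L; x_c ≈ 10.8 km

With k_a/k_d = 5.177 and 1 − D₀(k_a−k_d)/(k_d L₀) = 0.6288,
t_c = ln(5.177 × 0.6288) / (1.17 − 0.226) = ln(3.255) / 0.9440 = 1.180/0.9440 = 1.250 d.
L(t_c) = L₀ e^(−k_d t_c) = 47.6 × 0.7538 = 35.88 mg/L, and at the critical point k_a D_c = k_d L, so D_c = (0.226/1.17) × 35.88 = 6.931 mg/L.
Minimum DO = C_s − D_c = 11.7 − 6.931 = 4.769 mg/L.
x_c = v t_c = 0.100 m/s × 1.250 d × 86400 s/d = 10800 m ≈ 10.8 km.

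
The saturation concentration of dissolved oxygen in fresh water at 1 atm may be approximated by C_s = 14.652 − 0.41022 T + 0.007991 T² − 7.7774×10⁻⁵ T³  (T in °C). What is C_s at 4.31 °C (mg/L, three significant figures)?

C_s ≈ 13.0 mg/L

C_s = 14.652 − 0.41022×4.31 + 0.007991×4.31² − 7.7774×10⁻⁵×4.31³ = 13.03 mg/L.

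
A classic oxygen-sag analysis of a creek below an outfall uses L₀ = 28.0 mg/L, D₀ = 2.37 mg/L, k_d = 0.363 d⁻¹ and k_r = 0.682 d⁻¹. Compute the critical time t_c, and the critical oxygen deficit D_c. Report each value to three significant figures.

At the critical point dD/dt = 0, so k_d L₀ e^(−k_d t) = k_r D. Substituting D(t) from the Streeter–Phelps equation and solving for t gives
t_c = ln[(k_r/k_d)(1 − D₀(k_r−k_d)/(k_d L₀))] / (k_r−k_d).
Here k_r−k_d = 0.3190 d⁻¹ and 1 − D₀(k_r−k_d)/(k_d L₀) = 1 − 2.37×0.3190/(0.363×28.0) = 0.9256, so
t_c = ln(1.879 × 0.9256) / 0.3190 = 0.5533 / 0.3190 = 1.735 d.
D_c = (k_d/k_r) L₀ e^(−k_d t_c) = (0.363/0.682) × 28.0 × e^(−0.363×1.735) = 0.5323 × 28.0 × 0.5328 = 7.940 mg/L.

t_c ≈ 1.73 d; D_c ≈ 7.94 mg/L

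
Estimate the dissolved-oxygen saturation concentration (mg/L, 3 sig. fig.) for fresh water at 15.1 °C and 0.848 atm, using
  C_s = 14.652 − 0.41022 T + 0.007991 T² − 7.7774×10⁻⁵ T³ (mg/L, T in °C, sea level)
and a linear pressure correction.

C_s ≈ 8.49 mg/L

At sea level: C_s = 14.652 − 0.41022×15.1 + 0.007991×15.1² − 7.7774×10⁻⁵×15.1³ = 10.01 mg/L.
Pressure correction: C_s' = 10.01 × 0.848 = 8.490 mg/L.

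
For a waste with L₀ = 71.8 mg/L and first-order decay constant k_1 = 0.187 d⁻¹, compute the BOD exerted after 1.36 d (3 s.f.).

y ≈ 16.1 mg/L

y_t = L₀(1 − e^(−k_1 t)) = 71.8 × (1 − e^(−0.187×1.36))
= 71.8 × (1 − 0.7754) = 71.8 × 0.2246 = 16.12 mg/L.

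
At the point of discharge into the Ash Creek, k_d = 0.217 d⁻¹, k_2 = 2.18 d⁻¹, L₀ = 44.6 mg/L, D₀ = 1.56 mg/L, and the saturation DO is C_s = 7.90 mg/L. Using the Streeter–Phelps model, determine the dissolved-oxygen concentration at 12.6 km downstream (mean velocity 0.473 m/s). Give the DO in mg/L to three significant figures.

DO ≈ 5.01 mg/L

Travel time t = x/v = 12.6 km / (0.473 m/s) = 12600 m / 0.473 m/s = 26640 s = 0.3083 d.
k_d L₀/(k_2−k_d) = 0.217×44.6/(2.18−0.217) = 9.678/1.963 = 4.930 mg/L.
e^(−k_d t) = e^(−0.217×0.3083) = 0.9353; e^(−k_2 t) = e^(−2.18×0.3083) = 0.5106.
D = 4.930 × (0.9353 − 0.5106) + 1.56 × 0.5106 = 2.094 + 0.7966 = 2.890 mg/L.
DO = C_s − D = 7.90 − 2.890 = 5.010 mg/L.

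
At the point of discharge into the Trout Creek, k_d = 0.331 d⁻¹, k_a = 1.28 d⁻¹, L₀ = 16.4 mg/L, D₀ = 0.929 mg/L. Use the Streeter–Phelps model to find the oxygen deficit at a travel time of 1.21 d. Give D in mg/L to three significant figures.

D ≈ 2.81 mg/L

k_d L₀/(k_a−k_d) = 0.331×16.4/(1.28−0.331) = 5.428/0.9490 = 5.720 mg/L.
e^(−k_d t) = e^(−0.331×1.210) = 0.6700; e^(−k_a t) = e^(−1.28×1.210) = 0.2125.
D = 5.720 × (0.6700 − 0.2125) + 0.929 × 0.2125 = 2.617 + 0.1974 = 2.814 mg/L.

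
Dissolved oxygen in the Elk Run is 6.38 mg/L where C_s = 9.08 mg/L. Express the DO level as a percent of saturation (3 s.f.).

% saturation = C/C_s × 100 = 6.38/9.08 × 100 = 70.3 %.

70.3 % saturation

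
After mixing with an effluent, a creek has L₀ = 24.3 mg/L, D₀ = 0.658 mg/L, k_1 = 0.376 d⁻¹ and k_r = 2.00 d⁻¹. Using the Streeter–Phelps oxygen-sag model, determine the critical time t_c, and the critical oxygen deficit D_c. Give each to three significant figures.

t_c ≈ 0.953 d; D_c ≈ 3.19 mg/L

With k_r/k_1 = 5.319 and 1 − D₀(k_r−k_1)/(k_1 L₀) = 0.8830,
t_c = ln(5.319 × 0.8830) / (2.00 − 0.376) = ln(4.697) / 1.624 = 1.547/1.624 = 0.9525 d.
D_c = (k_1/k_r) L₀ e^(−k_1 t_c) = (0.376/2.00) × 24.3 × e^(−0.376×0.9525) = 0.1880 × 24.3 × 0.6990 = 3.193 mg/L.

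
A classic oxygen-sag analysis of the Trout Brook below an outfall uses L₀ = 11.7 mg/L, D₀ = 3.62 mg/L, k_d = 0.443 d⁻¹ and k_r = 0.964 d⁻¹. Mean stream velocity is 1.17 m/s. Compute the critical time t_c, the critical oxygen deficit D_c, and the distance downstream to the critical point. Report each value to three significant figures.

At the critical point dD/dt = 0, so k_d L₀ e^(−k_d t) = k_r D. Substituting D(t) from the Streeter–Phelps equation and solving for t gives
t_c = ln[(k_r/k_d)(1 − D₀(k_r−k_d)/(k_d L₀))] / (k_r−k_d).
Here k_r−k_d = 0.5210 d⁻¹ and 1 − D₀(k_r−k_d)/(k_d L₀) = 1 − 3.62×0.5210/(0.443×11.7) = 0.6361, so
t_c = ln(2.176 × 0.6361) / 0.5210 = 0.3252 / 0.5210 = 0.6241 d.
D_c = (k_d/k_r) L₀ e^(−k_d t_c) = (0.443/0.964) × 11.7 × e^(−0.443×0.6241) = 0.4595 × 11.7 × 0.7585 = 4.078 mg/L.
x_c = v t_c = 1.17 m/s × 0.6241 d × 86400 s/d = 63090 m ≈ 63.1 km.

t_c ≈ 0.624 d; D_c ≈ 4.08 mg/L; x_c ≈ 63.1 km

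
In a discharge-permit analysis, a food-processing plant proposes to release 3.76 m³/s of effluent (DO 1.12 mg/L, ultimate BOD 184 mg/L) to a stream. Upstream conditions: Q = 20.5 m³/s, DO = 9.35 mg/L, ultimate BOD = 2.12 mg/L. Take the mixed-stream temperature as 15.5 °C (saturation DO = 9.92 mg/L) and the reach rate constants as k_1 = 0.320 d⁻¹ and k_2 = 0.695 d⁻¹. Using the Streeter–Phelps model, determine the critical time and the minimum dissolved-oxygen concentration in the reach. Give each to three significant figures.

t_c ≈ 1.87 d; minimum DO ≈ 2.25 mg/L

Mixed DO = (20.5×9.35 + 3.76×1.12)/(20.5+3.76) = 195.9/24.26 = 8.074 mg/L.
Mixed L₀ = (20.5×2.12 + 3.76×184)/(24.26) = 735.3/24.26 = 30.31 mg/L.
Initial deficit D₀ = C_s − DO₀ = 9.92 − 8.074 = 1.846 mg/L.
t_c = (1/0.3750) ln[(0.695/0.320)(1 − 1.846×0.3750/(0.320×30.31))] = 2.667 × ln(2.017) = 1.871 d.
D_c = (0.320/0.695) × 30.31 × e^(−0.320×1.871) = 0.4604 × 30.31 × 0.5495 = 7.669 mg/L.
Minimum DO = 9.92 − 7.669 = 2.251 mg/L.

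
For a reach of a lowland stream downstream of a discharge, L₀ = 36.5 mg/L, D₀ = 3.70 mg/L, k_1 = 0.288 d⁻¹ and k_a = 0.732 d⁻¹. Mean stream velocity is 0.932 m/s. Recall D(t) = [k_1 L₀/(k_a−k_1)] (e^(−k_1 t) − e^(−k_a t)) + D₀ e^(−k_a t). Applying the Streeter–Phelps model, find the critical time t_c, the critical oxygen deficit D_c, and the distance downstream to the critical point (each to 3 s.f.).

t_c ≈ 1.72 d; D_c ≈ 8.76 mg/L; x_c ≈ 138 km

At the critical point dD/dt = 0, so k_1 L₀ e^(−k_1 t) = k_a D. Substituting D(t) from the Streeter–Phelps equation and solving for t gives
t_c = ln[(k_a/k_1)(1 − D₀(k_a−k_1)/(k_1 L₀))] / (k_a−k_1).
Here k_a−k_1 = 0.4440 d⁻¹ and 1 − D₀(k_a−k_1)/(k_1 L₀) = 1 − 3.70×0.4440/(0.288×36.5) = 0.8437, so
t_c = ln(2.542 × 0.8437) / 0.4440 = 0.7629 / 0.4440 = 1.718 d.
L(t_c) = L₀ e^(−k_1 t_c) = 36.5 × 0.6097 = 22.25 mg/L, and at the critical point k_a D_c = k_1 L, so D_c = (0.288/0.732) × 22.25 = 8.755 mg/L.
x_c = v t_c = 0.932 m/s × 1.718 d × 86400 s/d = 138400 m ≈ 138 km.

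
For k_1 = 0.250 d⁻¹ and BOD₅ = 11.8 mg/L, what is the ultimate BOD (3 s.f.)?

BOD₅ = L₀(1 − e^(−5k_1)) ⇒ L₀ = BOD₅ / (1 − e^(−5×0.250))
= 11.8 / (1 − 0.2865) = 11.8 / 0.7135 = 16.54 mg/L.

L₀ ≈ 16.5 mg/L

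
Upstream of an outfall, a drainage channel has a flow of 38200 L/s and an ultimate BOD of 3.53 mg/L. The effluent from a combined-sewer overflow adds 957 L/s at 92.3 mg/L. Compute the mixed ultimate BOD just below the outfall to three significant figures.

5.70 mg/L

Flow-weighted mixing: C = (Q_r C_r + Q_w C_w)/(Q_r + Q_w)
= (38200×3.53 + 957×92.3)/(38200 + 957) = 223200/39160 = 5.700 mg/L.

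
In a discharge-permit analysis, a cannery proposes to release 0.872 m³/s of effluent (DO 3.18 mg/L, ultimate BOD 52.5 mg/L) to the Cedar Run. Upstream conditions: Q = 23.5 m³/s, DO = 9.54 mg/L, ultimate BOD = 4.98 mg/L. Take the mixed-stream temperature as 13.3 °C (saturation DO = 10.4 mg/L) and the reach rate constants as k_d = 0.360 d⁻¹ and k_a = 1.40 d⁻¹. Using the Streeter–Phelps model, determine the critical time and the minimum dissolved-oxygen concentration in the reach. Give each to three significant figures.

Mixed DO = (23.5×9.54 + 0.872×3.18)/(23.5+0.872) = 227.0/24.37 = 9.312 mg/L.
Mixed L₀ = (23.5×4.98 + 0.872×52.5)/(24.37) = 162.8/24.37 = 6.680 mg/L.
Initial deficit D₀ = C_s − DO₀ = 10.4 − 9.312 = 1.088 mg/L.
t_c = (1/1.040) ln[(1.40/0.360)(1 − 1.088×1.040/(0.360×6.680))] = 0.9615 × ln(2.060) = 0.6949 d.
D_c = (0.360/1.40) × 6.680 × e^(−0.360×0.6949) = 0.2571 × 6.680 × 0.7787 = 1.338 mg/L.
Minimum DO = 10.4 − 1.338 = 9.062 mg/L.

t_c ≈ 0.695 d; minimum DO ≈ 9.06 mg/L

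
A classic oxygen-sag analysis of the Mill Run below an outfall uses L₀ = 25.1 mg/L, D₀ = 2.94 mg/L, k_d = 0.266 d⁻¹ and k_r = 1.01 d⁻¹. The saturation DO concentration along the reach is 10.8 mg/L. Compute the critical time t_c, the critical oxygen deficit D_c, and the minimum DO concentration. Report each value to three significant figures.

At the critical point dD/dt = 0, so k_d L₀ e^(−k_d t) = k_r D. Substituting D(t) from the Streeter–Phelps equation and solving for t gives
t_c = ln[(k_r/k_d)(1 − D₀(k_r−k_d)/(k_d L₀))] / (k_r−k_d).
Here k_r−k_d = 0.7440 d⁻¹ and 1 − D₀(k_r−k_d)/(k_d L₀) = 1 − 2.94×0.7440/(0.266×25.1) = 0.6724, so
t_c = ln(3.797 × 0.6724) / 0.7440 = 0.9373 / 0.7440 = 1.260 d.
D_c = (k_d/k_r) L₀ e^(−k_d t_c) = (0.266/1.01) × 25.1 × e^(−0.266×1.260) = 0.2634 × 25.1 × 0.7153 = 4.728 mg/L.
Minimum DO = C_s − D_c = 10.8 − 4.728 = 6.072 mg/L.

t_c ≈ 1.26 d; D_c ≈ 4.73 mg/L; min DO ≈ 6.07 mg/L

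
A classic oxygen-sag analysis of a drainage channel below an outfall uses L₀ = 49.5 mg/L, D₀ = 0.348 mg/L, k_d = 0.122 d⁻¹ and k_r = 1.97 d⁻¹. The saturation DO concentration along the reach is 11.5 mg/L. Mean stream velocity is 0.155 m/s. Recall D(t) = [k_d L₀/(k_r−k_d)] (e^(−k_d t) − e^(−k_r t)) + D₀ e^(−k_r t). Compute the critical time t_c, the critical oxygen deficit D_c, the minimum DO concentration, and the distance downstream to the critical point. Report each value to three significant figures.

At the critical point dD/dt = 0, so k_d L₀ e^(−k_d t) = k_r D. Substituting D(t) from the Streeter–Phelps equation and solving for t gives
t_c = ln[(k_r/k_d)(1 − D₀(k_r−k_d)/(k_d L₀))] / (k_r−k_d).
Here k_r−k_d = 1.848 d⁻¹ and 1 − D₀(k_r−k_d)/(k_d L₀) = 1 − 0.348×1.848/(0.122×49.5) = 0.8935, so
t_c = ln(16.15 × 0.8935) / 1.848 = 2.669 / 1.848 = 1.444 d.
L(t_c) = L₀ e^(−k_d t_c) = 49.5 × 0.8384 = 41.50 mg/L, and at the critical point k_r D_c = k_d L, so D_c = (0.122/1.97) × 41.50 = 2.570 mg/L.
Minimum DO = C_s − D_c = 11.5 − 2.570 = 8.930 mg/L.
x_c = v t_c = 0.155 m/s × 1.444 d × 86400 s/d = 19340 m ≈ 19.3 km.

t_c ≈ 1.44 d; D_c ≈ 2.57 mg/L; min DO ≈ 8.93 mg/L; x_c ≈ 19.3 km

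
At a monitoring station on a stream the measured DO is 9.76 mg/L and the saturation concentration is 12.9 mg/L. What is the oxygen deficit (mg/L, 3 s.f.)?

D = C_s − C = 12.9 − 9.76 = 3.14 mg/L.

D ≈ 3.14 mg/L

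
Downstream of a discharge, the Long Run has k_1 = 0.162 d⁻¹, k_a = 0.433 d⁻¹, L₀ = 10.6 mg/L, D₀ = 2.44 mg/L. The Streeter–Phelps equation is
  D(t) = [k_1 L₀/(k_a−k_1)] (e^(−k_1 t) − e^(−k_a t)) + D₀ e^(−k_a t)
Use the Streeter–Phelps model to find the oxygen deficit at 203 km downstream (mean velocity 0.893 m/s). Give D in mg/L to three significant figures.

Travel time t = x/v = 203 km / (0.893 m/s) = 203000 m / 0.893 m/s = 227300 s = 2.631 d.
k_1 L₀/(k_a−k_1) = 0.162×10.6/(0.433−0.162) = 1.717/0.2710 = 6.337 mg/L.
e^(−k_1 t) = e^(−0.162×2.631) = 0.6530; e^(−k_a t) = e^(−0.433×2.631) = 0.3201.
D = 6.337 × (0.6530 − 0.3201) + 2.44 × 0.3201 = 2.109 + 0.7809 = 2.890 mg/L.

D ≈ 2.89 mg/L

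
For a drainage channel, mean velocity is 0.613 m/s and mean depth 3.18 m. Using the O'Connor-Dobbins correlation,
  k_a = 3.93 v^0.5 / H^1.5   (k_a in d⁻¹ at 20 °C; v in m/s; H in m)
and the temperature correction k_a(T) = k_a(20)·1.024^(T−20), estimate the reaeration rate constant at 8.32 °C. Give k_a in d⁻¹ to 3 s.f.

k_a(20) = 3.93 × 0.613^0.5 / 3.18^1.5 = 3.93 × 0.7829 / 5.671 = 0.5426 d⁻¹.
k_a(8.32) = 0.5426 × 1.024^(8.32−20) = 0.5426 × 0.7580 = 0.4113 d⁻¹.

k_a ≈ 0.411 d⁻¹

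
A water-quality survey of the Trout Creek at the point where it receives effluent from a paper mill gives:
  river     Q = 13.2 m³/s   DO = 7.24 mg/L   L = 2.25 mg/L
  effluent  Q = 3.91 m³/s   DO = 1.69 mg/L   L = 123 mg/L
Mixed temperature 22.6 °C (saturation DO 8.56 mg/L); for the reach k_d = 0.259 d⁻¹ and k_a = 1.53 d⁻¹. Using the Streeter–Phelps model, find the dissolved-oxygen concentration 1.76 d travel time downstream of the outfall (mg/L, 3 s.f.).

DO ≈ 4.94 mg/L

Mixed DO = (13.2×7.24 + 3.91×1.69)/(13.2+3.91) = 102.2/17.11 = 5.972 mg/L.
Mixed L₀ = (13.2×2.25 + 3.91×123)/(17.11) = 510.6/17.11 = 29.84 mg/L.
Initial deficit D₀ = C_s − DO₀ = 8.56 − 5.972 = 2.588 mg/L.
D(1.76) = [0.259×29.84/(1.53−0.259)](e^(−0.259×1.76) − e^(−1.53×1.76)) + 2.588 e^(−1.53×1.76)
= 6.081 × (0.6339 − 0.06769) + 2.588 × 0.06769 = 3.619 mg/L.
DO = 8.56 − 3.619 = 4.941 mg/L.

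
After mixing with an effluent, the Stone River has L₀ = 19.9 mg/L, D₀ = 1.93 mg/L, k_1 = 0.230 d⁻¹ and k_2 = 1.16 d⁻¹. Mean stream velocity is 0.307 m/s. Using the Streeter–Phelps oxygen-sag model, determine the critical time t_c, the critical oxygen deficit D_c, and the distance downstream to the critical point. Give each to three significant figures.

t_c ≈ 1.20 d; D_c ≈ 2.99 mg/L; x_c ≈ 32.0 km

At the critical point dD/dt = 0, so k_1 L₀ e^(−k_1 t) = k_2 D. Substituting D(t) from the Streeter–Phelps equation and solving for t gives
t_c = ln[(k_2/k_1)(1 − D₀(k_2−k_1)/(k_1 L₀))] / (k_2−k_1).
Here k_2−k_1 = 0.9300 d⁻¹ and 1 − D₀(k_2−k_1)/(k_1 L₀) = 1 − 1.93×0.9300/(0.230×19.9) = 0.6078, so
t_c = ln(5.043 × 0.6078) / 0.9300 = 1.120 / 0.9300 = 1.205 d.
L(t_c) = L₀ e^(−k_1 t_c) = 19.9 × 0.7580 = 15.08 mg/L, and at the critical point k_2 D_c = k_1 L, so D_c = (0.230/1.16) × 15.08 = 2.991 mg/L.
x_c = v t_c = 0.307 m/s × 1.205 d × 86400 s/d = 31950 m ≈ 32.0 km.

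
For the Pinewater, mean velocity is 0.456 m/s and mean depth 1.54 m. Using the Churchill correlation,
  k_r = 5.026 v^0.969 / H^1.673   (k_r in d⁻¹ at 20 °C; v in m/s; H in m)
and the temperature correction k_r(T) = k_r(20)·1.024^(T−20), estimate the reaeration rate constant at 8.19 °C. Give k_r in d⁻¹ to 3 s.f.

k_r(20) = 5.026 × 0.456^0.969 / 1.54^1.673 = 5.026 × 0.4672 / 2.059 = 1.140 d⁻¹.
k_r(8.19) = 1.140 × 1.024^(8.19−20) = 1.140 × 0.7557 = 0.8618 d⁻¹.

k_r ≈ 0.862 d⁻¹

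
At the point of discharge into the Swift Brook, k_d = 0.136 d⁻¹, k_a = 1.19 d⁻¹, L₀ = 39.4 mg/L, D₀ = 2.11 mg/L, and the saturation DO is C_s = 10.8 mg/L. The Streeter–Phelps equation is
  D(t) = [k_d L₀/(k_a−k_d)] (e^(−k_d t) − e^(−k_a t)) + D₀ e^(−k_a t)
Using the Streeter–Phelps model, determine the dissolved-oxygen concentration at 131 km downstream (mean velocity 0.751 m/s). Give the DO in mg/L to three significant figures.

Travel time t = x/v = 131 km / (0.751 m/s) = 131000 m / 0.751 m/s = 174400 s = 2.019 d.
k_d L₀/(k_a−k_d) = 0.136×39.4/(1.19−0.136) = 5.358/1.054 = 5.084 mg/L.
e^(−k_d t) = e^(−0.136×2.019) = 0.7599; e^(−k_a t) = e^(−1.19×2.019) = 0.09049.
D = 5.084 × (0.7599 − 0.09049) + 2.11 × 0.09049 = 3.403 + 0.1909 = 3.594 mg/L.
DO = C_s − D = 10.8 − 3.594 = 7.206 mg/L.

DO ≈ 7.21 mg/L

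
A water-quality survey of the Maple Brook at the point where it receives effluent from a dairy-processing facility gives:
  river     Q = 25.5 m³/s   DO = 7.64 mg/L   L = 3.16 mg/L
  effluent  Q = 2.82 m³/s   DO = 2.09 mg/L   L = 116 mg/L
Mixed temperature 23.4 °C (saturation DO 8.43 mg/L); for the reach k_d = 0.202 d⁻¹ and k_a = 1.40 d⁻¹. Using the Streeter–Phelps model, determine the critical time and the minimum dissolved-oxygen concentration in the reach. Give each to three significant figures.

Mixed DO = (25.5×7.64 + 2.82×2.09)/(25.5+2.82) = 200.7/28.32 = 7.087 mg/L.
Mixed L₀ = (25.5×3.16 + 2.82×116)/(28.32) = 407.7/28.32 = 14.40 mg/L.
Initial deficit D₀ = C_s − DO₀ = 8.43 − 7.087 = 1.343 mg/L.
t_c = (1/1.198) ln[(1.40/0.202)(1 − 1.343×1.198/(0.202×14.40))] = 0.8347 × ln(3.097) = 0.9436 d.
D_c = (0.202/1.40) × 14.40 × e^(−0.202×0.9436) = 0.1443 × 14.40 × 0.8264 = 1.717 mg/L.
Minimum DO = 8.43 − 1.717 = 6.713 mg/L.

t_c ≈ 0.944 d; minimum DO ≈ 6.71 mg/L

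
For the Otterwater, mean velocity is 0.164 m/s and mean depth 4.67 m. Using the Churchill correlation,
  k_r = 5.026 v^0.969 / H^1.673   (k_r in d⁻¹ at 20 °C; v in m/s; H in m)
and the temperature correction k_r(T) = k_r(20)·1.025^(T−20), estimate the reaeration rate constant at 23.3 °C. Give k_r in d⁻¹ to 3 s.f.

k_r(20) = 5.026 × 0.164^0.969 / 4.67^1.673 = 5.026 × 0.1735 / 13.18 = 0.06617 d⁻¹.
k_r(23.3) = 0.06617 × 1.025^(23.3−20) = 0.06617 × 1.085 = 0.07178 d⁻¹.

k_r ≈ 0.0718 d⁻¹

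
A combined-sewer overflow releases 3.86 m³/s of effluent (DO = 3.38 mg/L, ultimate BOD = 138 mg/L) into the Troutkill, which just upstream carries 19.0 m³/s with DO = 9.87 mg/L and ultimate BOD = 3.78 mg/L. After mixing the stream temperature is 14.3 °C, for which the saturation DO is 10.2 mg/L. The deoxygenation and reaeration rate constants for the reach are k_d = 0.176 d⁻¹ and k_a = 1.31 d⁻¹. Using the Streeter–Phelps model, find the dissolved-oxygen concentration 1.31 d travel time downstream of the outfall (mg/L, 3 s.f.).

DO ≈ 7.42 mg/L

Mixed DO = (19.0×9.87 + 3.86×3.38)/(19.0+3.86) = 200.6/22.86 = 8.774 mg/L.
Mixed L₀ = (19.0×3.78 + 3.86×138)/(22.86) = 604.5/22.86 = 26.44 mg/L.
Initial deficit D₀ = C_s − DO₀ = 10.2 − 8.774 = 1.426 mg/L.
D(1.31) = [0.176×26.44/(1.31−0.176)](e^(−0.176×1.31) − e^(−1.31×1.31)) + 1.426 e^(−1.31×1.31)
= 4.104 × (0.7941 − 0.1798) + 1.426 × 0.1798 = 2.778 mg/L.
DO = 10.2 − 2.778 = 7.422 mg/L.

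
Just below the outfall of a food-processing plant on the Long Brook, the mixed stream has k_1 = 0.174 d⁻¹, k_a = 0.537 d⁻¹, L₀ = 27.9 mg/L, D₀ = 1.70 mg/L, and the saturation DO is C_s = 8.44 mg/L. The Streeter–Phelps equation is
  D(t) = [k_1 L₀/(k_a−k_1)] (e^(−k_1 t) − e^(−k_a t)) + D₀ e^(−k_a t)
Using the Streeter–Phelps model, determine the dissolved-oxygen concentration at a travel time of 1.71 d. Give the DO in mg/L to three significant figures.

DO ≈ 3.17 mg/L

k_1 L₀/(k_a−k_1) = 0.174×27.9/(0.537−0.174) = 4.855/0.3630 = 13.37 mg/L.
e^(−k_1 t) = e^(−0.174×1.710) = 0.7426; e^(−k_a t) = e^(−0.537×1.710) = 0.3992.
D = 13.37 × (0.7426 − 0.3992) + 1.70 × 0.3992 = 4.593 + 0.6787 = 5.272 mg/L.
DO = C_s − D = 8.44 − 5.272 = 3.168 mg/L.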